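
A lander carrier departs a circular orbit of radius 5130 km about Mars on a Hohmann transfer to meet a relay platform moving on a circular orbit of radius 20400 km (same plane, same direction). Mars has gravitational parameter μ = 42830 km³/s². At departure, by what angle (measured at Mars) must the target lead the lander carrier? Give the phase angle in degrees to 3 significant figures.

Semi-major axis of the transfer orbit: a_t = (5130 + 20400)/2 = 12765 km.
The half-period of the transfer ellipse is t = π√(a_t³/μ) = 21893 s.
The target's mean motion on its circular orbit is ω₂ = √(μ/r₂³) = 7.1028×10^-5 rad/s.
Angle swept by the target during transfer: ω₂·t = 1.55502 rad = 89.10°.
The lander carrier traverses 180° on the transfer ellipse, so the target must lead by 180° − 89.10° = 90.9°.

φ = 90.9°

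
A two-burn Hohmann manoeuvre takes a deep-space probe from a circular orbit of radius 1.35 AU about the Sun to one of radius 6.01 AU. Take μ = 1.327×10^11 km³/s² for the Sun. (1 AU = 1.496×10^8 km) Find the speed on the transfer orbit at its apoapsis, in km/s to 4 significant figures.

v = 7.358 km/s

In km: r₁ = 1.35 × 1.496×10^8 = 2.0196×10^8 km; r₂ = 6.01 × 1.496×10^8 = 8.99096×10^8 km.
Semi-major axis of the transfer orbit: a_t = (2.0196×10^8 + 8.99096×10^8)/2 = 5.50528×10^8 km.
The apoapsis of the transfer ellipse is at r = 8.99096×10^8 km.
Applying v² = μ(2/r − 1/a_t): v = 7.358 km/s.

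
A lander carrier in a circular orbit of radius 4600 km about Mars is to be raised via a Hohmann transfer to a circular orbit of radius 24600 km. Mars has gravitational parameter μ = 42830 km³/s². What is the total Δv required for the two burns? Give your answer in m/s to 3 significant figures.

Δv = 1490 m/s

Semi-major axis of the transfer orbit: a_t = (4600 + 24600)/2 = 14600 km.
At r₁ the circular-orbit speed is v₁ = √(μ/r₁) = 3.05137 km/s.
On the transfer ellipse at r₁, v² = μ(2/r − 1/a) gives v_p = √[μ(2/r₁ − 1/a_t)] = 3.96083 km/s.
First burn Δv₁ = |v_p − v₁| = 0.9095 km/s.
At r₂, v₂ = √(μ/r₂) = 1.31949 km/s.
Transfer-orbit speed at r₂: v_a = √[μ(2/r₂ − 1/a_t)] = 0.740643 km/s.
Second burn Δv₂ = |v₂ − v_a| = 0.5788 km/s.
Δv = Δv₁ + Δv₂ = 0.9095 + 0.5788 = 1.488 km/s.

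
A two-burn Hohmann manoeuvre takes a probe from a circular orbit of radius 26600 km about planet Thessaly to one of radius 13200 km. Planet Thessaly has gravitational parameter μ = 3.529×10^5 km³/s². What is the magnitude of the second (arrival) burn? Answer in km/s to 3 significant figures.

Transfer-ellipse semi-major axis a_t = (r₁ + r₂)/2 = (26600 + 13200)/2 = 19900 km.
On the circular orbit at r = 13200 km, v_c = √(μ/r) = 5.1706 km/s.
Vis-viva on the transfer ellipse at r = 13200 km gives v_t = √[μ(2/r − 1/a_t)] = 5.9780 km/s.
Δv₂ = |v_t − v_c| = |5.9780 − 5.1706| = 0.8074 km/s.

Δv₂ = 0.807 km/s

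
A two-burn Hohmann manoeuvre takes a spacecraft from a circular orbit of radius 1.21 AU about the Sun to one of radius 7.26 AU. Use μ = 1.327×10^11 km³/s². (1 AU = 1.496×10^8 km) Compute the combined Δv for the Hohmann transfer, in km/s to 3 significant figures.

In km: r₁ = 1.21 × 1.496×10^8 = 1.81016×10^8 km; r₂ = 7.26 × 1.496×10^8 = 1.086096×10^9 km.
Semi-major axis of the transfer orbit: a_t = (1.81016×10^8 + 1.086096×10^9)/2 = 6.33556×10^8 km.
At r₁ the circular-orbit speed is v₁ = √(μ/r₁) = 27.0755 km/s.
On the transfer ellipse at r₁, vis-viva gives v_p = √[μ(2/r₁ − 1/a_t)] = 35.4502 km/s.
First burn Δv₁ = |v_p − v₁| = 8.375 km/s.
At r₂, v₂ = √(μ/r₂) = 11.0535 km/s.
Transfer-orbit speed at r₂: v_a = √[μ(2/r₂ − 1/a_t)] = 5.90837 km/s.
Second burn Δv₂ = |v₂ − v_a| = 5.145 km/s.
Total Δv = Δv₁ + Δv₂ = 13.52 km/s.

Δv = 13.5 km/s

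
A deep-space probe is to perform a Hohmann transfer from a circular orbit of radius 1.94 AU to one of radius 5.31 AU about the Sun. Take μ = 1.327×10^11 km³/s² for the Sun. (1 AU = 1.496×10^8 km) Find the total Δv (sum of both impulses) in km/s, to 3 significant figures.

In km: r₁ = 1.94 × 1.496×10^8 = 2.90224×10^8 km; r₂ = 5.31 × 1.496×10^8 = 7.94376×10^8 km.
Transfer-ellipse semi-major axis a_t = (r₁ + r₂)/2 = (2.90224×10^8 + 7.94376×10^8)/2 = 5.423×10^8 km.
At r₁ the circular-orbit speed is v₁ = √(μ/r₁) = 21.38301 km/s.
Transfer-orbit speed at r₁ (vis-viva equation): v_p = √[μ(2/r₁ − 1/a_t)] = 25.87987 km/s.
First burn Δv₁ = |v_p − v₁| = 4.49686 km/s.
Circular speed at r₂: v₂ = √(μ/r₂) = 12.92476 km/s.
Transfer-orbit speed at r₂: v_a = √[μ(2/r₂ − 1/a_t)] = 9.455168 km/s.
Second burn Δv₂ = |v₂ − v_a| = 3.46959 km/s.
Δv = Δv₁ + Δv₂ = 4.49686 + 3.46959 = 7.966 km/s.

Δv = 7.97 km/s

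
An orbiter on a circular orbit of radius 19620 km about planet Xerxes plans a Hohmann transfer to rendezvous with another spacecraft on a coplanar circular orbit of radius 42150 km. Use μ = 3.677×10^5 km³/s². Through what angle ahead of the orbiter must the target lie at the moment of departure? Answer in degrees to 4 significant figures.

φ = 67.10°

The Hohmann ellipse has a_t = (r₁ + r₂)/2 = 30885 km.
The half-period of the transfer ellipse is t = π√(a_t³/μ) = 28120 s.
The target's mean motion on its circular orbit is ω₂ = √(μ/r₂³) = 7.007×10^-5 rad/s.
Angle swept by the target during transfer: ω₂·t = 1.970 rad = 112.9°.
The orbiter traverses 180° on the transfer ellipse, so the target must lead by 180° − 112.9° = 67.10°.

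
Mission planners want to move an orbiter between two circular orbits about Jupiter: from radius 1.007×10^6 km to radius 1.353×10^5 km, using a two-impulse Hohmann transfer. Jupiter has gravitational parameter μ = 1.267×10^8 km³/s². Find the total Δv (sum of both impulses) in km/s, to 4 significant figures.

Semi-major axis of the transfer orbit: a_t = (1.007×10^6 + 1.353×10^5)/2 = 5.7115×10^5 km.
At r₁ the circular-orbit speed is v₁ = √(μ/r₁) = 11.2169 km/s.
On the transfer ellipse at r₁, v² = μ(2/r − 1/a) gives v_a = √[μ(2/r₁ − 1/a_t)] = 5.45943 km/s.
First burn Δv₁ = |v_a − v₁| = 5.757 km/s.
At r₂, v₂ = √(μ/r₂) = 30.60 km/s.
Transfer-orbit speed at r₂: v_p = √[μ(2/r₂ − 1/a_t)] = 40.63 km/s.
Second burn Δv₂ = |v₂ − v_p| = 10.03 km/s.
Δv = Δv₁ + Δv₂ = 5.757 + 10.03 = 15.79 km/s.

Δv = 15.79 km/s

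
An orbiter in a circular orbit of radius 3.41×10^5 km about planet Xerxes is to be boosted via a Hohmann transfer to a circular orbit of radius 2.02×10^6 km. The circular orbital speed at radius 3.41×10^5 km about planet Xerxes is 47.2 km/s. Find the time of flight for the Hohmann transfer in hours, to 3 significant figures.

t = 40.6 hours

From the circular-orbit relation v² = μ/r at r = 3.41×10^5 km: μ = v²r = (47.2)² × 3.41×10^5 = 7.59693×10^8 km³/s².
Semi-major axis of the transfer orbit: a_t = (3.410×10^5 + 2.020×10^6)/2 = 1.1805×10^6 km.
Half the transfer-orbit period gives t = π√(a_t³/μ) = 1.462×10^5 s.
Converting: 1.462×10^5 s ÷ 3600 s/hour = 40.6 hours.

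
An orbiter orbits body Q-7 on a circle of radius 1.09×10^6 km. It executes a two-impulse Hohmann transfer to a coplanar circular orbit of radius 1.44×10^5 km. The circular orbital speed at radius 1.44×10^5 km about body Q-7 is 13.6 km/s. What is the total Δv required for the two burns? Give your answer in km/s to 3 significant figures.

Δv = 7.03 km/s

From the circular-orbit relation v² = μ/r at r = 1.44×10^5 km: μ = v²r = (13.6)² × 1.44×10^5 = 2.66342×10^7 km³/s².
Semi-major axis of the transfer orbit: a_t = (1.090×10^6 + 1.440×10^5)/2 = 6.170×10^5 km.
Circular speed at r₁: v₁ = √(μ/r₁) = √(2.66342×10^7/1.090×10^6) = 4.943 km/s.
Transfer-orbit speed at r₁ (vis-viva equation): v_a = √[μ(2/r₁ − 1/a_t)] = 2.388 km/s.
First burn Δv₁ = |v_a − v₁| = 2.555 km/s.
Circular speed at r₂: v₂ = √(μ/r₂) = 13.600 km/s.
Transfer-orbit speed at r₂: v_p = √[μ(2/r₂ − 1/a_t)] = 18.076 km/s.
Second burn Δv₂ = |v₂ − v_p| = 4.476 km/s.
Δv = Δv₁ + Δv₂ = 2.555 + 4.476 = 7.031 km/s.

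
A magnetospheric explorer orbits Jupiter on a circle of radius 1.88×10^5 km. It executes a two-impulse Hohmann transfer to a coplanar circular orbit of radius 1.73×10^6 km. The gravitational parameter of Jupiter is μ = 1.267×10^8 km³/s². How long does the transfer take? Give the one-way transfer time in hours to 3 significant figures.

Semi-major axis of the transfer orbit: a_t = (1.880×10^5 + 1.730×10^6)/2 = 9.590×10^5 km.
Half the transfer-orbit period gives t = π√(a_t³/μ) = 2.621×10^5 s.
Converting: 2.621×10^5 s ÷ 3600 s/hour = 72.8 hours.

t = 72.8 hours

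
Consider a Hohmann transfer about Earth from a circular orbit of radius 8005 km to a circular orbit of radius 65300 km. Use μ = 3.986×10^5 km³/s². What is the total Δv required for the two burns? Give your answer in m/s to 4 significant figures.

Δv = 3678 m/s

The Hohmann ellipse has a_t = (r₁ + r₂)/2 = 36652.5 km.
At r₁ the circular-orbit speed is v₁ = √(μ/r₁) = 7.0565 km/s.
Transfer-orbit speed at r₁ (vis-viva equation): v_p = √[μ(2/r₁ − 1/a_t)] = 9.4187 km/s.
First burn Δv₁ = |v_p − v₁| = 2.362 km/s.
Circular speed at r₂: v₂ = √(μ/r₂) = 2.471 km/s.
Transfer-orbit speed at r₂: v_a = √[μ(2/r₂ − 1/a_t)] = 1.155 km/s.
Second burn Δv₂ = |v₂ − v_a| = 1.316 km/s.
Δv = Δv₁ + Δv₂ = 2.362 + 1.316 = 3.678 km/s.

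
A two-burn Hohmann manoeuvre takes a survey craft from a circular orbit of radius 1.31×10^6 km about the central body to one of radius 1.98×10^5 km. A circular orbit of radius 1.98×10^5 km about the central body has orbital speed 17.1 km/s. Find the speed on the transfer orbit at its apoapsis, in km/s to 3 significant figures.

v = 3.41 km/s

From the circular-orbit relation v² = μ/r at r = 1.98×10^5 km: μ = v²r = (17.1)² × 1.98×10^5 = 5.78972×10^7 km³/s².
The Hohmann ellipse has a_t = (r₁ + r₂)/2 = 7.540×10^5 km.
At apoapsis, r = 1.310×10^6 km.
From the vis-viva equation, v = √[μ(2/r − 1/a_t)] = 3.407 km/s.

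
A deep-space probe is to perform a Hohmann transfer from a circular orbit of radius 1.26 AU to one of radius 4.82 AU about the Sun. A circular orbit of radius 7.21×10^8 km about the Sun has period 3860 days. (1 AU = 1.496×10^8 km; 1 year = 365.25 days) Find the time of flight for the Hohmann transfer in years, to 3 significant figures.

From Kepler's third law T² = 4π²r³/μ at r = 7.21×10^8 km, T = 3860 days = 3860 × 86400 s = 3.33504×10^8 s: μ = 4π²r³/T² = 1.33034×10^11 km³/s².
In km: r₁ = 1.26 × 1.496×10^8 = 1.88496×10^8 km; r₂ = 4.82 × 1.496×10^8 = 7.21072×10^8 km.
Semi-major axis of the transfer orbit: a_t = (1.88496×10^8 + 7.21072×10^8)/2 = 4.54784×10^8 km.
Transfer time t = π√(a_t³/μ) = π√((4.54784×10^8)³ / 1.33034×10^11) = 8.354×10^7 s.
Converting: 8.354×10^7 s ÷ 3.15576×10^7 s/year (365.25 × 86400) = 2.65 years.

t = 2.65 years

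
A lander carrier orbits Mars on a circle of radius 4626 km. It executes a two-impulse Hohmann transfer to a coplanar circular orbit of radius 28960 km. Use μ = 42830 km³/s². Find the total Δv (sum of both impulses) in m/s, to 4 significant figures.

The Hohmann ellipse has a_t = (r₁ + r₂)/2 = 16793 km.
At r₁ the circular-orbit speed is v₁ = √(μ/r₁) = 3.043 km/s.
On the transfer ellipse at r₁, vis-viva equation gives v_p = √[μ(2/r₁ − 1/a_t)] = 3.996 km/s.
First burn Δv₁ = |v_p − v₁| = 0.9530 km/s.
At r₂, v₂ = √(μ/r₂) = 1.2161 km/s.
Transfer-orbit speed at r₂: v_a = √[μ(2/r₂ − 1/a_t)] = 0.63828 km/s.
Second burn Δv₂ = |v₂ − v_a| = 0.5778 km/s.
Total Δv = Δv₁ + Δv₂ = 1.531 km/s.

Δv = 1531 m/s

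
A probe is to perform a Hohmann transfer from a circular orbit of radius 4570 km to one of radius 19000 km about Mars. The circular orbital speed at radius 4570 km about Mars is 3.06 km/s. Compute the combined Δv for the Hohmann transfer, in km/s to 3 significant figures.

Δv = 1.39 km/s

From the circular-orbit relation v² = μ/r at r = 4570 km: μ = v²r = (3.06)² × 4570 = 42791.7 km³/s².
Transfer-ellipse semi-major axis a_t = (r₁ + r₂)/2 = (4570 + 19000)/2 = 11785 km.
Circular speed at r₁: v₁ = √(μ/r₁) = √(42791.7/4570) = 3.0600 km/s.
Transfer-orbit speed at r₁ (vis-viva): v_p = √[μ(2/r₁ − 1/a_t)] = 3.8854 km/s.
First burn Δv₁ = |v_p − v₁| = 0.8254 km/s.
Circular speed at r₂: v₂ = √(μ/r₂) = 1.5007 km/s.
Transfer-orbit speed at r₂: v_a = √[μ(2/r₂ − 1/a_t)] = 0.93454 km/s.
Second burn Δv₂ = |v₂ − v_a| = 0.5662 km/s.
Total Δv = Δv₁ + Δv₂ = 1.392 km/s.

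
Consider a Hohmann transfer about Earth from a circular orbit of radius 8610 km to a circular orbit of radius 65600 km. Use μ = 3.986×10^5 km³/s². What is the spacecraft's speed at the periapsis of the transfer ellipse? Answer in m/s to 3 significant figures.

v = 9050 m/s

Transfer-ellipse semi-major axis a_t = (r₁ + r₂)/2 = (8610 + 65600)/2 = 37105 km.
At periapsis, r = 8610 km.
Vis-viva: v = √[μ(2/r − 1/a_t)] = √[3.986×10^5 × (2/8610 − 1/37105)] = 9.047 km/s.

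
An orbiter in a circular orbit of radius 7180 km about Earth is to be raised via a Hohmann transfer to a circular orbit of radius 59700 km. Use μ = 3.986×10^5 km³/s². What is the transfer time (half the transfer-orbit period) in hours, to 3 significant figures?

Transfer-ellipse semi-major axis a_t = (r₁ + r₂)/2 = (7180 + 59700)/2 = 33440 km.
By Kepler's third law the transfer-orbit period is T = 2π√(a_t³/μ), so t = T/2 = 30430 s.
Converting: 30430 s ÷ 3600 s/hour = 8.45 hours.

t = 8.45 hours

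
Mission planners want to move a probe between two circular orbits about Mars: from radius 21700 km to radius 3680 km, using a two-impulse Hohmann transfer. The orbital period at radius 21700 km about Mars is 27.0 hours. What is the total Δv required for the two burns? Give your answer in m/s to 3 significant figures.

From Kepler's third law T² = 4π²r³/μ at r = 21700 km, T = 27.0 hours = 27.0 × 3600 s = 97200 s: μ = 4π²r³/T² = 42697.9 km³/s².
Transfer-ellipse semi-major axis a_t = (r₁ + r₂)/2 = (21700 + 3680)/2 = 12690 km.
Circular speed at r₁: v₁ = √(μ/r₁) = √(42697.9/21700) = 1.4027 km/s.
On the transfer ellipse at r₁, v² = μ(2/r − 1/a) gives v_a = √[μ(2/r₁ − 1/a_t)] = 0.75538 km/s.
First burn Δv₁ = |v_a − v₁| = 0.6473 km/s.
Circular speed at r₂: v₂ = √(μ/r₂) = 3.406 km/s.
Transfer-orbit speed at r₂: v_p = √[μ(2/r₂ − 1/a_t)] = 4.454 km/s.
Second burn Δv₂ = |v₂ − v_p| = 1.048 km/s.
Δv = Δv₁ + Δv₂ = 0.6473 + 1.048 = 1.695 km/s.

Δv = 1700 m/s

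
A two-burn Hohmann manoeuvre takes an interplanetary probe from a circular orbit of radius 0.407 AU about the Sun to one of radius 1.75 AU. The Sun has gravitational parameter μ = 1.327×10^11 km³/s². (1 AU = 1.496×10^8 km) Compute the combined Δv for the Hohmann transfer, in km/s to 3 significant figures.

Δv = 21.5 km/s

In km: r₁ = 0.407 × 1.496×10^8 = 6.08872×10^7 km; r₂ = 1.75 × 1.496×10^8 = 2.618×10^8 km.
Semi-major axis of the transfer orbit: a_t = (6.08872×10^7 + 2.618×10^8)/2 = 1.613436×10^8 km.
Circular speed at r₁: v₁ = √(μ/r₁) = √(1.327×10^11/6.08872×10^7) = 46.6845 km/s.
Transfer-orbit speed at r₁ (v² = μ(2/r − 1/a)): v_p = √[μ(2/r₁ − 1/a_t)] = 59.4677 km/s.
First burn Δv₁ = |v_p − v₁| = 12.783 km/s.
At r₂, v₂ = √(μ/r₂) = 22.5139 km/s.
Transfer-orbit speed at r₂: v_a = √[μ(2/r₂ − 1/a_t)] = 13.8305 km/s.
Second burn Δv₂ = |v₂ − v_a| = 8.6834 km/s.
Total Δv = Δv₁ + Δv₂ = 21.47 km/s.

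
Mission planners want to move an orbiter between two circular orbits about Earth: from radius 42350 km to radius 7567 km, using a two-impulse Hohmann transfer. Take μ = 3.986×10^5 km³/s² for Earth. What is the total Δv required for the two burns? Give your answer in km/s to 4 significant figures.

Semi-major axis of the transfer orbit: a_t = (42350 + 7567)/2 = 24958.5 km.
At r₁ the circular-orbit speed is v₁ = √(μ/r₁) = 3.068 km/s.
On the transfer ellipse at r₁, v² = μ(2/r − 1/a) gives v_a = √[μ(2/r₁ − 1/a_t)] = 1.689 km/s.
First burn Δv₁ = |v_a − v₁| = 1.379 km/s.
Circular speed at r₂: v₂ = √(μ/r₂) = 7.258 km/s.
Transfer-orbit speed at r₂: v_p = √[μ(2/r₂ − 1/a_t)] = 9.454 km/s.
Second burn Δv₂ = |v₂ − v_p| = 2.196 km/s.
Δv = Δv₁ + Δv₂ = 1.379 + 2.196 = 3.575 km/s.

Δv = 3.575 km/s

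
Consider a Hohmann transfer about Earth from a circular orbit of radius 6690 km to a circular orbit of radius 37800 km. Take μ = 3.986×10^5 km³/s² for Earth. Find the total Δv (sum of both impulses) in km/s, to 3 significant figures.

Δv = 3.81 km/s

Semi-major axis of the transfer orbit: a_t = (6690 + 37800)/2 = 22245 km.
At r₁ the circular-orbit speed is v₁ = √(μ/r₁) = 7.7189 km/s.
On the transfer ellipse at r₁, vis-viva equation gives v_p = √[μ(2/r₁ − 1/a_t)] = 10.062 km/s.
First burn Δv₁ = |v_p − v₁| = 2.3431 km/s.
At r₂, v₂ = √(μ/r₂) = 3.2473 km/s.
Transfer-orbit speed at r₂: v_a = √[μ(2/r₂ − 1/a_t)] = 1.7808 km/s.
Second burn Δv₂ = |v₂ − v_a| = 1.4665 km/s.
Total Δv = Δv₁ + Δv₂ = 3.810 km/s.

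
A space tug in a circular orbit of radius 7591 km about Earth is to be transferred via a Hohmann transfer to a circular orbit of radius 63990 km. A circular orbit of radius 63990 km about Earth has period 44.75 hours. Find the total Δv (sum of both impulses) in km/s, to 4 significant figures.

From Kepler's third law T² = 4π²r³/μ at r = 63990 km, T = 44.75 hours = 44.75 × 3600 s = 1.611×10^5 s: μ = 4π²r³/T² = 3.98570×10^5 km³/s².
Transfer-ellipse semi-major axis a_t = (r₁ + r₂)/2 = (7591 + 63990)/2 = 35790.5 km.
At r₁ the circular-orbit speed is v₁ = √(μ/r₁) = 7.246 km/s.
Transfer-orbit speed at r₁ (v² = μ(2/r − 1/a)): v_p = √[μ(2/r₁ − 1/a_t)] = 9.689 km/s.
First burn Δv₁ = |v_p − v₁| = 2.443 km/s.
Circular speed at r₂: v₂ = √(μ/r₂) = 2.4957 km/s.
Transfer-orbit speed at r₂: v_a = √[μ(2/r₂ − 1/a_t)] = 1.1494 km/s.
Second burn Δv₂ = |v₂ − v_a| = 1.346 km/s.
Δv = Δv₁ + Δv₂ = 2.443 + 1.346 = 3.789 km/s.

Δv = 3.789 km/s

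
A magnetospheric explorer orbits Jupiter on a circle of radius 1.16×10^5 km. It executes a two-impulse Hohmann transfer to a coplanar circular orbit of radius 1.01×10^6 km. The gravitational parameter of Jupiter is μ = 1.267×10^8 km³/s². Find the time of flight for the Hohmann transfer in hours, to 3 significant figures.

t = 32.8 hours

The Hohmann ellipse has a_t = (r₁ + r₂)/2 = 5.630×10^5 km.
By Kepler's third law the transfer-orbit period is T = 2π√(a_t³/μ), so t = T/2 = 1.17903×10^5 s.
Converting: 1.17903×10^5 s ÷ 3600 s/hour = 32.8 hours.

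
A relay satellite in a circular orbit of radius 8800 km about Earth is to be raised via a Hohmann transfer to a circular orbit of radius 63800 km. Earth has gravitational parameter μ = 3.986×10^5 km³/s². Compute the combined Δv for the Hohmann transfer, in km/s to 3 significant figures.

The Hohmann ellipse has a_t = (r₁ + r₂)/2 = 36300 km.
At r₁ the circular-orbit speed is v₁ = √(μ/r₁) = 6.730 km/s.
On the transfer ellipse at r₁, v² = μ(2/r − 1/a) gives v_p = √[μ(2/r₁ − 1/a_t)] = 8.922 km/s.
First burn Δv₁ = |v_p − v₁| = 2.192 km/s.
At r₂, v₂ = √(μ/r₂) = 2.500 km/s.
Transfer-orbit speed at r₂: v_a = √[μ(2/r₂ − 1/a_t)] = 1.231 km/s.
Second burn Δv₂ = |v₂ − v_a| = 1.269 km/s.
Δv = Δv₁ + Δv₂ = 2.192 + 1.269 = 3.461 km/s.

Δv = 3.46 km/s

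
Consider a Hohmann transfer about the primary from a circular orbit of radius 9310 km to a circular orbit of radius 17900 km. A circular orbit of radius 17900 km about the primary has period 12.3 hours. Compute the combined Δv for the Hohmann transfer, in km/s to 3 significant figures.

Δv = 0.957 km/s

From Kepler's third law T² = 4π²r³/μ at r = 17900 km, T = 12.3 hours = 12.3 × 3600 s = 44280 s: μ = 4π²r³/T² = 1.15479×10^5 km³/s².
Transfer-ellipse semi-major axis a_t = (r₁ + r₂)/2 = (9310 + 17900)/2 = 13605 km.
At r₁ the circular-orbit speed is v₁ = √(μ/r₁) = 3.52190 km/s.
On the transfer ellipse at r₁, v² = μ(2/r − 1/a) gives v_p = √[μ(2/r₁ − 1/a_t)] = 4.03975 km/s.
First burn Δv₁ = |v_p − v₁| = 0.51785 km/s.
At r₂, v₂ = √(μ/r₂) = 2.53995 km/s.
Transfer-orbit speed at r₂: v_a = √[μ(2/r₂ − 1/a_t)] = 2.10112 km/s.
Second burn Δv₂ = |v₂ − v_a| = 0.43883 km/s.
Total Δv = Δv₁ + Δv₂ = 0.9567 km/s.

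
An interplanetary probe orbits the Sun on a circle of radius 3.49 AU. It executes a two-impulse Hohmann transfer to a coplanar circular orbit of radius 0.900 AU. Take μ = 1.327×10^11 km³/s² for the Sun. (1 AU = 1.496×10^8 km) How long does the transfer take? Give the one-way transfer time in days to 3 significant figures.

t = 594 days

In km: r₁ = 3.49 × 1.496×10^8 = 5.22104×10^8 km; r₂ = 0.900 × 1.496×10^8 = 1.3464×10^8 km.
Transfer-ellipse semi-major axis a_t = (r₁ + r₂)/2 = (5.22104×10^8 + 1.3464×10^8)/2 = 3.28372×10^8 km.
By Kepler's third law the transfer-orbit period is T = 2π√(a_t³/μ), so t = T/2 = 5.132×10^7 s.
Converting: 5.132×10^7 s ÷ 86400 s/day = 594 days.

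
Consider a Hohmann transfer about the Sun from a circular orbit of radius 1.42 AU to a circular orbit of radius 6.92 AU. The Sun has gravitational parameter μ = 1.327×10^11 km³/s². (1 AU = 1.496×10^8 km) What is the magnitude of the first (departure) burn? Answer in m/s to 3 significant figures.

In km: r₁ = 1.42 × 1.496×10^8 = 2.12432×10^8 km; r₂ = 6.92 × 1.496×10^8 = 1.035232×10^9 km.
The Hohmann ellipse has a_t = (r₁ + r₂)/2 = 6.23832×10^8 km.
On the circular orbit at r = 2.12432×10^8 km, v_c = √(μ/r) = 24.9934 km/s.
Vis-viva on the transfer ellipse at r = 2.12432×10^8 km gives v_t = √[μ(2/r − 1/a_t)] = 32.1966 km/s.
Δv₁ = |v_t − v_c| = |32.1966 − 24.9934| = 7.203 km/s.

Δv₁ = 7200 m/s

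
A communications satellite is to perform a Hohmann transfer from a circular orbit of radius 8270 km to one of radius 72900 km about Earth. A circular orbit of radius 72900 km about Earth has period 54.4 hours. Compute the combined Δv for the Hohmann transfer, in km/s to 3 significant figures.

From Kepler's third law T² = 4π²r³/μ at r = 72900 km, T = 54.4 hours = 54.4 × 3600 s = 1.9584×10^5 s: μ = 4π²r³/T² = 3.98786×10^5 km³/s².
The Hohmann ellipse has a_t = (r₁ + r₂)/2 = 40585 km.
Circular speed at r₁: v₁ = √(μ/r₁) = √(3.98786×10^5/8270) = 6.944 km/s.
On the transfer ellipse at r₁, v² = μ(2/r − 1/a) gives v_p = √[μ(2/r₁ − 1/a_t)] = 9.307 km/s.
First burn Δv₁ = |v_p − v₁| = 2.363 km/s.
At r₂, v₂ = √(μ/r₂) = 2.339 km/s.
Transfer-orbit speed at r₂: v_a = √[μ(2/r₂ − 1/a_t)] = 1.056 km/s.
Second burn Δv₂ = |v₂ − v_a| = 1.283 km/s.
Total Δv = Δv₁ + Δv₂ = 3.646 km/s.

Δv = 3.65 km/s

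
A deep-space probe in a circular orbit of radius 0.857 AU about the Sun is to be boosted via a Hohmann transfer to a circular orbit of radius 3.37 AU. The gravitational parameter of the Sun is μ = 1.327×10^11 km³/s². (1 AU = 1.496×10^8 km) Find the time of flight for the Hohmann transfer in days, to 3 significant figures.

t = 561 days

In km: r₁ = 0.857 × 1.496×10^8 = 1.282072×10^8 km; r₂ = 3.37 × 1.496×10^8 = 5.04152×10^8 km.
Transfer-ellipse semi-major axis a_t = (r₁ + r₂)/2 = (1.282072×10^8 + 5.04152×10^8)/2 = 3.161796×10^8 km.
Transfer time t = π√(a_t³/μ) = π√((3.161796×10^8)³ / 1.327×10^11) = 4.849×10^7 s.
Converting: 4.849×10^7 s ÷ 86400 s/day = 561 days.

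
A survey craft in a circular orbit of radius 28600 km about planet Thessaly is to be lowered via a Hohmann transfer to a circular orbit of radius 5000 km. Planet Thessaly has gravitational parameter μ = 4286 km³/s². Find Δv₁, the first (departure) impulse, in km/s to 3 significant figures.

Transfer-ellipse semi-major axis a_t = (r₁ + r₂)/2 = (28600 + 5000)/2 = 16800 km.
Circular speed at r = 28600 km: v_c = √(μ/r) = 0.3871 km/s.
Vis-viva on the transfer ellipse at r = 28600 km gives v_t = √[μ(2/r − 1/a_t)] = 0.2112 km/s.
Δv₁ = |v_t − v_c| = |0.2112 − 0.3871| = 0.1759 km/s.

Δv₁ = 0.176 km/s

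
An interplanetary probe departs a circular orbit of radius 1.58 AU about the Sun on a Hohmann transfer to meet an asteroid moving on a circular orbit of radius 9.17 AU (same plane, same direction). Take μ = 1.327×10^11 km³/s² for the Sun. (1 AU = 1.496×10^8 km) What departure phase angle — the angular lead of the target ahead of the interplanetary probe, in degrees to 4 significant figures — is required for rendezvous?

In km: r₁ = 1.58 × 1.496×10^8 = 2.36368×10^8 km; r₂ = 9.17 × 1.496×10^8 = 1.371832×10^9 km.
The Hohmann ellipse has a_t = (r₁ + r₂)/2 = 8.041×10^8 km.
The half-period of the transfer ellipse is t = π√(a_t³/μ) = 1.9664×10^8 s.
The target's mean motion on its circular orbit is ω₂ = √(μ/r₂³) = 7.1694×10^-9 rad/s.
Angle swept by the target during transfer: ω₂·t = 1.4098 rad = 80.78°.
Arrival is 180° from departure on the ellipse, so φ = 180° − 80.78° = 99.22°.

φ = 99.22°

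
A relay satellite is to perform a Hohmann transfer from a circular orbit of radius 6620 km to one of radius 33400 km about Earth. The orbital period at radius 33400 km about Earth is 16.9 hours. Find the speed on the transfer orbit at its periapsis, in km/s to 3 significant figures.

v = 10.0 km/s

From Kepler's third law T² = 4π²r³/μ at r = 33400 km, T = 16.9 hours = 16.9 × 3600 s = 60840 s: μ = 4π²r³/T² = 3.97393×10^5 km³/s².
The Hohmann ellipse has a_t = (r₁ + r₂)/2 = 20010 km.
The periapsis of the transfer ellipse is at r = 6620 km.
Applying v² = μ(2/r − 1/a_t): v = 10.01 km/s.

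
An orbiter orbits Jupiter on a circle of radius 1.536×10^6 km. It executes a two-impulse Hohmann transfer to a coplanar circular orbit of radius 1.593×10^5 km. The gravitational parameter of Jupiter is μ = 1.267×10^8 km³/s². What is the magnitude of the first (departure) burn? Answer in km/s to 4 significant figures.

Semi-major axis of the transfer orbit: a_t = (1.536×10^6 + 1.593×10^5)/2 = 8.4765×10^5 km.
On the circular orbit at r = 1.536×10^6 km, v_c = √(μ/r) = 9.082 km/s.
Transfer-orbit speed at the same r (vis-viva, a = a_t): v_t = √[μ(2/r − 1/a_t)] = 3.937 km/s.
Δv₁ = |v_t − v_c| = |3.937 − 9.082| = 5.145 km/s.

Δv₁ = 5.145 km/s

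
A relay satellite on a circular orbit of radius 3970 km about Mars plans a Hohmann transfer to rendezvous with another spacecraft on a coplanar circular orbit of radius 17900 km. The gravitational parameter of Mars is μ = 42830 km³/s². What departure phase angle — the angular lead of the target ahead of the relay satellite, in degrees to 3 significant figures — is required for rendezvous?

φ = 94.1°

The Hohmann ellipse has a_t = (r₁ + r₂)/2 = 10935 km.
The half-period of the transfer ellipse is t = π√(a_t³/μ) = 17358.2 s.
The target's mean motion on its circular orbit is ω₂ = √(μ/r₂³) = 8.64161×10^-5 rad/s.
Angle swept by the target during transfer: ω₂·t = 1.50003 rad = 85.945°.
The relay satellite traverses 180° on the transfer ellipse, so the target must lead by 180° − 85.945° = 94.1°.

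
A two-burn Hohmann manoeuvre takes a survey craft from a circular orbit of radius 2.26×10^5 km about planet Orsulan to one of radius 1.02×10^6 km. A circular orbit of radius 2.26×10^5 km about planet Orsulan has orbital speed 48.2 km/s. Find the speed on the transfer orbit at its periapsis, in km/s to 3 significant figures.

v = 61.7 km/s

From the circular-orbit relation v² = μ/r at r = 2.26×10^5 km: μ = v²r = (48.2)² × 2.26×10^5 = 5.25052×10^8 km³/s².
The Hohmann ellipse has a_t = (r₁ + r₂)/2 = 6.230×10^5 km.
At periapsis, r = 2.260×10^5 km.
Vis-viva: v = √[μ(2/r − 1/a_t)] = √[5.25052×10^8 × (2/2.260×10^5 − 1/6.230×10^5)] = 61.67 km/s.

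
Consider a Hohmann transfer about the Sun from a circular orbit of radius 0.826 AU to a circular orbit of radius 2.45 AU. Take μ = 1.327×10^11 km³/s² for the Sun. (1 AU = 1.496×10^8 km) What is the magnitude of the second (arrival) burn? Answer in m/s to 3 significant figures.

Δv₂ = 5520 m/s

In km: r₁ = 0.826 × 1.496×10^8 = 1.235696×10^8 km; r₂ = 2.45 × 1.496×10^8 = 3.6652×10^8 km.
The Hohmann ellipse has a_t = (r₁ + r₂)/2 = 2.450448×10^8 km.
On the circular orbit at r = 3.6652×10^8 km, v_c = √(μ/r) = 19.028 km/s.
Vis-viva on the transfer ellipse at r = 3.6652×10^8 km gives v_t = √[μ(2/r − 1/a_t)] = 13.512 km/s.
Δv₂ = |v_t − v_c| = |13.512 − 19.028| = 5.516 km/s.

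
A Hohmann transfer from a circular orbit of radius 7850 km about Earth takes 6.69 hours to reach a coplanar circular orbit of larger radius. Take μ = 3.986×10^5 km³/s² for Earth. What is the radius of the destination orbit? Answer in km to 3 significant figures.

Transfer time t = 6.69 hours = 24084 s, and t = π√(a_t³/μ).
So a_t = (μ t²/π²)^(1/3) = (3.986×10^5 × (24084)² / π²)^(1/3) = 28613 km.
Since a_t = (r₁ + r₂)/2, r₂ = 2a_t − r₁ = 2×28613 − 7850 = 49376 km.

r₂ = 49400 km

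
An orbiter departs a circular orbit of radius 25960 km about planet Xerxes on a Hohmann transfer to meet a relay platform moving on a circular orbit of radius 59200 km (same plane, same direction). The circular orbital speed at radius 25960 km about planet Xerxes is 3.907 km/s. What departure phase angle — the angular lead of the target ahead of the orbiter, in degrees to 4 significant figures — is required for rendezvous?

φ = 70.20°

From the circular-orbit relation v² = μ/r at r = 25960 km: μ = v²r = (3.907)² × 25960 = 3.96270×10^5 km³/s².
The Hohmann ellipse has a_t = (r₁ + r₂)/2 = 42580 km.
The half-period of the transfer ellipse is t = π√(a_t³/μ) = 43850 s.
Target angular speed ω₂ = √(μ/r₂³) = 4.370×10^-5 rad/s.
Angle swept by the target during transfer: ω₂·t = 1.916 rad = 109.8°.
Arrival is 180° from departure on the ellipse, so φ = 180° − 109.8° = 70.20°.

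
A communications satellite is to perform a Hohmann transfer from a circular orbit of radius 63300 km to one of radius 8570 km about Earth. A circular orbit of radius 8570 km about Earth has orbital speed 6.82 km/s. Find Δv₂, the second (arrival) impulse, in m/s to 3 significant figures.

Δv₂ = 2230 m/s

From the circular-orbit relation v² = μ/r at r = 8570 km: μ = v²r = (6.82)² × 8570 = 3.98611×10^5 km³/s².
The Hohmann ellipse has a_t = (r₁ + r₂)/2 = 35935 km.
On the circular orbit at r = 8570 km, v_c = √(μ/r) = 6.820 km/s.
Vis-viva on the transfer ellipse at r = 8570 km gives v_t = √[μ(2/r − 1/a_t)] = 9.052 km/s.
Δv₂ = |v_t − v_c| = |9.052 − 6.820| = 2.232 km/s.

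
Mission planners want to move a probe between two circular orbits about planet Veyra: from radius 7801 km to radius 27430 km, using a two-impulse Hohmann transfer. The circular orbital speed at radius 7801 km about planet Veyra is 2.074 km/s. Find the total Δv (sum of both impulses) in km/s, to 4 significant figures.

Δv = 0.8841 km/s

From the circular-orbit relation v² = μ/r at r = 7801 km: μ = v²r = (2.074)² × 7801 = 33555.8 km³/s².
Transfer-ellipse semi-major axis a_t = (r₁ + r₂)/2 = (7801 + 27430)/2 = 17615.5 km.
Circular speed at r₁: v₁ = √(μ/r₁) = √(33555.8/7801) = 2.0740 km/s.
Transfer-orbit speed at r₁ (v² = μ(2/r − 1/a)): v_p = √[μ(2/r₁ − 1/a_t)] = 2.5881 km/s.
First burn Δv₁ = |v_p − v₁| = 0.5141 km/s.
Circular speed at r₂: v₂ = √(μ/r₂) = 1.106 km/s.
Transfer-orbit speed at r₂: v_a = √[μ(2/r₂ − 1/a_t)] = 0.7360 km/s.
Second burn Δv₂ = |v₂ − v_a| = 0.3700 km/s.
Δv = Δv₁ + Δv₂ = 0.5141 + 0.3700 = 0.8841 km/s.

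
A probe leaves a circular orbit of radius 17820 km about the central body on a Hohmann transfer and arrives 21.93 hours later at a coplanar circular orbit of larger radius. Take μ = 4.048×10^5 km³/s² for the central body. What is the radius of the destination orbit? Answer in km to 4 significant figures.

Transfer time t = 21.93 hours = 78948 s, and t = π√(a_t³/μ).
So a_t = (μ t²/π²)^(1/3) = (4.048×10^5 × (78948)² / π²)^(1/3) = 63466 km.
Since a_t = (r₁ + r₂)/2, r₂ = 2a_t − r₁ = 2×63466 − 17820 = 1.09112×10^5 km.

r₂ = 1.091×10^5 km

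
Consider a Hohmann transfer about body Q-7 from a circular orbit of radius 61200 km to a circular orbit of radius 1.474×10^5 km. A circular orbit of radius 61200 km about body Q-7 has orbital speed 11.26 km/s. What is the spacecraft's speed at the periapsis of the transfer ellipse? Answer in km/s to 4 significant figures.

v = 13.39 km/s

From the circular-orbit relation v² = μ/r at r = 61200 km: μ = v²r = (11.26)² × 61200 = 7.75940×10^6 km³/s².
Transfer-ellipse semi-major axis a_t = (r₁ + r₂)/2 = (61200 + 1.474×10^5)/2 = 1.043×10^5 km.
At periapsis, r = 61200 km.
Vis-viva: v = √[μ(2/r − 1/a_t)] = √[7.75940×10^6 × (2/61200 − 1/1.043×10^5)] = 13.39 km/s.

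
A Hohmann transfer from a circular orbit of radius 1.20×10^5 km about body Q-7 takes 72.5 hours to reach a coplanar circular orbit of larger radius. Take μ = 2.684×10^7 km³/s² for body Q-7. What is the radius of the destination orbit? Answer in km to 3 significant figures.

Transfer time t = 72.5 hours = 2.610×10^5 s, and t = π√(a_t³/μ).
So a_t = (μ t²/π²)^(1/3) = (2.684×10^7 × (2.610×10^5)² / π²)^(1/3) = 5.7006×10^5 km.
Since a_t = (r₁ + r₂)/2, r₂ = 2a_t − r₁ = 2×5.7006×10^5 − 1.200×10^5 = 1.02012×10^6 km.

r₂ = 1.02×10^6 km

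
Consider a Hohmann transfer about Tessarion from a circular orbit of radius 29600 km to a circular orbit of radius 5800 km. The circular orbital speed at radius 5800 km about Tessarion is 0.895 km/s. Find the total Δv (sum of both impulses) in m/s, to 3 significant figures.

From the circular-orbit relation v² = μ/r at r = 5800 km: μ = v²r = (0.895)² × 5800 = 4645.94 km³/s².
The Hohmann ellipse has a_t = (r₁ + r₂)/2 = 17700 km.
Circular speed at r₁: v₁ = √(μ/r₁) = √(4645.94/29600) = 0.3962 km/s.
On the transfer ellipse at r₁, v² = μ(2/r − 1/a) gives v_a = √[μ(2/r₁ − 1/a_t)] = 0.2268 km/s.
First burn Δv₁ = |v_a − v₁| = 0.1694 km/s.
Circular speed at r₂: v₂ = √(μ/r₂) = 0.89500 km/s.
Transfer-orbit speed at r₂: v_p = √[μ(2/r₂ − 1/a_t)] = 1.1574 km/s.
Second burn Δv₂ = |v₂ − v_p| = 0.2624 km/s.
Δv = Δv₁ + Δv₂ = 0.1694 + 0.2624 = 0.4318 km/s.

Δv = 432 m/s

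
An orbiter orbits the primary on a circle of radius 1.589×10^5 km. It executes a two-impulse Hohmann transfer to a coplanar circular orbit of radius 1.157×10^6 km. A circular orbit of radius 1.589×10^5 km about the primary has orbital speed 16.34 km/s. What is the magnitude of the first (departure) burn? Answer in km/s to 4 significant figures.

Δv₁ = 5.328 km/s

From the circular-orbit relation v² = μ/r at r = 1.589×10^5 km: μ = v²r = (16.34)² × 1.589×10^5 = 4.24256×10^7 km³/s².
Transfer-ellipse semi-major axis a_t = (r₁ + r₂)/2 = (1.589×10^5 + 1.157×10^6)/2 = 6.5795×10^5 km.
Circular speed at r = 1.589×10^5 km: v_c = √(μ/r) = 16.340 km/s.
Vis-viva on the transfer ellipse at r = 1.589×10^5 km gives v_t = √[μ(2/r − 1/a_t)] = 21.668 km/s.
Δv₁ = |v_t − v_c| = |21.668 − 16.340| = 5.328 km/s.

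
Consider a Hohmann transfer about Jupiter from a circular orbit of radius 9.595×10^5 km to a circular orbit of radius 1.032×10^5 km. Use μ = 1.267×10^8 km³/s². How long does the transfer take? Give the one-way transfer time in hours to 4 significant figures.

The Hohmann ellipse has a_t = (r₁ + r₂)/2 = 5.3135×10^5 km.
Half the transfer-orbit period gives t = π√(a_t³/μ) = 1.081×10^5 s.
Converting: 1.081×10^5 s ÷ 3600 s/hour = 30.03 hours.

t = 30.03 hours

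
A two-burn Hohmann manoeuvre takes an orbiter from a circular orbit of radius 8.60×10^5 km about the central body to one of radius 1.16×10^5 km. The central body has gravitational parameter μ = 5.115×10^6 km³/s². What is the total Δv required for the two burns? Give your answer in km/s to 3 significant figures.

Transfer-ellipse semi-major axis a_t = (r₁ + r₂)/2 = (8.600×10^5 + 1.160×10^5)/2 = 4.880×10^5 km.
Circular speed at r₁: v₁ = √(μ/r₁) = √(5.115×10^6/8.600×10^5) = 2.439 km/s.
On the transfer ellipse at r₁, vis-viva gives v_a = √[μ(2/r₁ − 1/a_t)] = 1.189 km/s.
First burn Δv₁ = |v_a − v₁| = 1.250 km/s.
At r₂, v₂ = √(μ/r₂) = 6.640 km/s.
Transfer-orbit speed at r₂: v_p = √[μ(2/r₂ − 1/a_t)] = 8.815 km/s.
Second burn Δv₂ = |v₂ − v_p| = 2.175 km/s.
Total Δv = Δv₁ + Δv₂ = 3.425 km/s.

Δv = 3.42 km/s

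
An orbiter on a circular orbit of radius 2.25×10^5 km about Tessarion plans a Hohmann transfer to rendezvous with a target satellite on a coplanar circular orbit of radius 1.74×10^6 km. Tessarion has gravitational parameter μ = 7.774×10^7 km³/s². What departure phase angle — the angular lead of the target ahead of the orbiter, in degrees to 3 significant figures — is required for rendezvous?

Semi-major axis of the transfer orbit: a_t = (2.250×10^5 + 1.740×10^6)/2 = 9.825×10^5 km.
Transfer time t = π√(a_t³/μ) = 3.469976×10^5 s.
Target angular speed ω₂ = √(μ/r₂³) = 3.841478×10^-6 rad/s.
Angle swept by the target during transfer: ω₂·t = 1.33298 rad = 76.37°.
Arrival is 180° from departure on the ellipse, so φ = 180° − 76.37° = 104°.

φ = 104°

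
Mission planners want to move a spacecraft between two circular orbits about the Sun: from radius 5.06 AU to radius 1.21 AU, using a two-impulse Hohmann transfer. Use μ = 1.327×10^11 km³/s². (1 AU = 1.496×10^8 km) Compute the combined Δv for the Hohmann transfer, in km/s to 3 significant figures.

Δv = 12.3 km/s

In km: r₁ = 5.06 × 1.496×10^8 = 7.56976×10^8 km; r₂ = 1.21 × 1.496×10^8 = 1.81016×10^8 km.
The Hohmann ellipse has a_t = (r₁ + r₂)/2 = 4.68996×10^8 km.
Circular speed at r₁: v₁ = √(μ/r₁) = √(1.327×10^11/7.56976×10^8) = 13.2402 km/s.
Transfer-orbit speed at r₁ (vis-viva equation): v_a = √[μ(2/r₁ − 1/a_t)] = 8.22561 km/s.
First burn Δv₁ = |v_a − v₁| = 5.015 km/s.
Circular speed at r₂: v₂ = √(μ/r₂) = 27.076 km/s.
Transfer-orbit speed at r₂: v_p = √[μ(2/r₂ − 1/a_t)] = 34.398 km/s.
Second burn Δv₂ = |v₂ − v_p| = 7.322 km/s.
Total Δv = Δv₁ + Δv₂ = 12.34 km/s.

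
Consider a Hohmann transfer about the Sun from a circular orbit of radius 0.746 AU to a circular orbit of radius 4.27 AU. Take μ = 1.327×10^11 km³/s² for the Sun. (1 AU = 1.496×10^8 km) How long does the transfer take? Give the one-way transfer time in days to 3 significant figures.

t = 725 days

In km: r₁ = 0.746 × 1.496×10^8 = 1.116016×10^8 km; r₂ = 4.27 × 1.496×10^8 = 6.38792×10^8 km.
The Hohmann ellipse has a_t = (r₁ + r₂)/2 = 3.751968×10^8 km.
Transfer time t = π√(a_t³/μ) = π√((3.751968×10^8)³ / 1.327×10^11) = 6.268×10^7 s.
Converting: 6.268×10^7 s ÷ 86400 s/day = 725 days.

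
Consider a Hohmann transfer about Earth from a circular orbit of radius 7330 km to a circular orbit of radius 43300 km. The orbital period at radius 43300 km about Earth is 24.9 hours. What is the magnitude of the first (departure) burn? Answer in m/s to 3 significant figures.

From Kepler's third law T² = 4π²r³/μ at r = 43300 km, T = 24.9 hours = 24.9 × 3600 s = 89640 s: μ = 4π²r³/T² = 3.98859×10^5 km³/s².
The Hohmann ellipse has a_t = (r₁ + r₂)/2 = 25315 km.
On the circular orbit at r = 7330 km, v_c = √(μ/r) = 7.3766 km/s.
Transfer-orbit speed at the same r (vis-viva, a = a_t): v_t = √[μ(2/r − 1/a_t)] = 9.6475 km/s.
Δv₁ = |v_t − v_c| = |9.6475 − 7.3766| = 2.271 km/s.

Δv₁ = 2270 m/s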